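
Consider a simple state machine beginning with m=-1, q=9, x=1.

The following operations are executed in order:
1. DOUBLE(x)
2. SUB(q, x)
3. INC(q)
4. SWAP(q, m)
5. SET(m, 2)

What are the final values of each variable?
{m: 2, q: -1, x: 2}

Step-by-step execution:
Initial: m=-1, q=9, x=1
After step 1 (DOUBLE(x)): m=-1, q=9, x=2
After step 2 (SUB(q, x)): m=-1, q=7, x=2
After step 3 (INC(q)): m=-1, q=8, x=2
After step 4 (SWAP(q, m)): m=8, q=-1, x=2
After step 5 (SET(m, 2)): m=2, q=-1, x=2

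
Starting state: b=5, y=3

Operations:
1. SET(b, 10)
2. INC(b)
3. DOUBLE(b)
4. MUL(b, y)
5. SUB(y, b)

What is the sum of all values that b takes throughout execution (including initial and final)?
180

Values of b at each step:
Initial: b = 5
After step 1: b = 10
After step 2: b = 11
After step 3: b = 22
After step 4: b = 66
After step 5: b = 66
Sum = 5 + 10 + 11 + 22 + 66 + 66 = 180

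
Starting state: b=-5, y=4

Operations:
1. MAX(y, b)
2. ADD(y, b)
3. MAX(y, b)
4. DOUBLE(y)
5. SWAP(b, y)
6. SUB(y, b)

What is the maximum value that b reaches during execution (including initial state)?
-2

Values of b at each step:
Initial: b = -5
After step 1: b = -5
After step 2: b = -5
After step 3: b = -5
After step 4: b = -5
After step 5: b = -2 ← maximum
After step 6: b = -2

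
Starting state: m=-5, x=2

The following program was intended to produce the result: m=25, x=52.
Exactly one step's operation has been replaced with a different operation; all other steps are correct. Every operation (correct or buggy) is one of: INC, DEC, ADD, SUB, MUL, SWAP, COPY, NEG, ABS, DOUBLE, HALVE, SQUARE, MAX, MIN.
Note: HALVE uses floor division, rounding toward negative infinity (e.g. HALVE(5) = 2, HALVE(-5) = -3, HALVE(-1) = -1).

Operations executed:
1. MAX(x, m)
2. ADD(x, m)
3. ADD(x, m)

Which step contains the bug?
Step 1

Trace with buggy code:
Initial: m=-5, x=2
After step 1: m=-5, x=2
After step 2: m=-5, x=-3
After step 3: m=-5, x=-8
Actual final m=-5, x=-8 ≠ expected m=25, x=52.
Step 1 is the only position where a single-operation replacement can produce the expected result.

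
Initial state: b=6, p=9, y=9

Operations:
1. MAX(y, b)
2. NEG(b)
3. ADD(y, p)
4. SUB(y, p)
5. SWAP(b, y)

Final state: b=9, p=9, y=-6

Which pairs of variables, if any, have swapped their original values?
None

Comparing initial and final values:
p: 9 → 9
b: 6 → 9
y: 9 → -6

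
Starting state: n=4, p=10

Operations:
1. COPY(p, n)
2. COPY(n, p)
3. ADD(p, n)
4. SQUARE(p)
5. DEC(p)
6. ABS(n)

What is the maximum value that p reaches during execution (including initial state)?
64

Values of p at each step:
Initial: p = 10
After step 1: p = 4
After step 2: p = 4
After step 3: p = 8
After step 4: p = 64 ← maximum
After step 5: p = 63
After step 6: p = 63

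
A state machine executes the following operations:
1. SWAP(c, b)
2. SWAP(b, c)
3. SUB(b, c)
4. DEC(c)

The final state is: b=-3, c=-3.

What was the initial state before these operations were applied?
b=-5, c=-2

Working backwards:
Final state: b=-3, c=-3
Before step 4 (DEC(c)): b=-3, c=-2
Before step 3 (SUB(b, c)): b=-5, c=-2
Before step 2 (SWAP(b, c)): b=-2, c=-5
Before step 1 (SWAP(c, b)): b=-5, c=-2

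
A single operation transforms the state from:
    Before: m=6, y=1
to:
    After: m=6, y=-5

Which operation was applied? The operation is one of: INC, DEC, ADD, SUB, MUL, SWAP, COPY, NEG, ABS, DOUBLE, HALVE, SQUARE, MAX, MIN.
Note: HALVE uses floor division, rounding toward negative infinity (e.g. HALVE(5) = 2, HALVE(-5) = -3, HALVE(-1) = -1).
SUB(y, m)

Analyzing the change:
Before: m=6, y=1
After: m=6, y=-5
Variable y changed from 1 to -5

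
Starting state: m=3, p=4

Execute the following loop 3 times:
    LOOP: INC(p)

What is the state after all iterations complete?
m=3, p=7

Iteration trace:
Start: m=3, p=4
After iteration 1: m=3, p=5
After iteration 2: m=3, p=6
After iteration 3: m=3, p=7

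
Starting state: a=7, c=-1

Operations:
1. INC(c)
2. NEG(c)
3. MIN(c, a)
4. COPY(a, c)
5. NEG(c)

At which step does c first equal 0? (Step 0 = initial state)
Step 1

Tracing c:
Initial: c = -1
After step 1: c = 0 ← first occurrence
After step 2: c = 0
After step 3: c = 0
After step 4: c = 0
After step 5: c = 0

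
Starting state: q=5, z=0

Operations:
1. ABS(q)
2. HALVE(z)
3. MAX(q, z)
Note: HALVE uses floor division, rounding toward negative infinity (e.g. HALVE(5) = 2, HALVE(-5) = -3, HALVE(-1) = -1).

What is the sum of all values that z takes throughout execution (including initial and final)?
0

Values of z at each step:
Initial: z = 0
After step 1: z = 0
After step 2: z = 0
After step 3: z = 0
Sum = 0 + 0 + 0 + 0 = 0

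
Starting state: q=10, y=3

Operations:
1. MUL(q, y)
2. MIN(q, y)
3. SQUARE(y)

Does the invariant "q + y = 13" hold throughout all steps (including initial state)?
No, violated after step 1

The invariant is violated after step 1.

State at each step:
Initial: q=10, y=3
After step 1: q=30, y=3
After step 2: q=3, y=3
After step 3: q=3, y=9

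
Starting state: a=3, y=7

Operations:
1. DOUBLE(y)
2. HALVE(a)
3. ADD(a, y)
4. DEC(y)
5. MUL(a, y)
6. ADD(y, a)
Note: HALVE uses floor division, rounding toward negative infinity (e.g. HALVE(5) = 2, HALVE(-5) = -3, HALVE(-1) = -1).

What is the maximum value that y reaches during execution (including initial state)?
208

Values of y at each step:
Initial: y = 7
After step 1: y = 14
After step 2: y = 14
After step 3: y = 14
After step 4: y = 13
After step 5: y = 13
After step 6: y = 208 ← maximum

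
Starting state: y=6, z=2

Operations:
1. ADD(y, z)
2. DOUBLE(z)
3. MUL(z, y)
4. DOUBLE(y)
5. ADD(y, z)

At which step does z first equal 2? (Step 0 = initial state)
Step 0

Tracing z:
Initial: z = 2 ← first occurrence
After step 1: z = 2
After step 2: z = 4
After step 3: z = 32
After step 4: z = 32
After step 5: z = 32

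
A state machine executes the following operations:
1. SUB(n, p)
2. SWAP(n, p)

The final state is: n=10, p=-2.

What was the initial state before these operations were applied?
n=8, p=10

Working backwards:
Final state: n=10, p=-2
Before step 2 (SWAP(n, p)): n=-2, p=10
Before step 1 (SUB(n, p)): n=8, p=10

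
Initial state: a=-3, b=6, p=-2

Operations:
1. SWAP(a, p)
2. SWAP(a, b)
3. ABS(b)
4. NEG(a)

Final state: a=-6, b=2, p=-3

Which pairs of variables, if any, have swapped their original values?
None

Comparing initial and final values:
a: -3 → -6
b: 6 → 2
p: -2 → -3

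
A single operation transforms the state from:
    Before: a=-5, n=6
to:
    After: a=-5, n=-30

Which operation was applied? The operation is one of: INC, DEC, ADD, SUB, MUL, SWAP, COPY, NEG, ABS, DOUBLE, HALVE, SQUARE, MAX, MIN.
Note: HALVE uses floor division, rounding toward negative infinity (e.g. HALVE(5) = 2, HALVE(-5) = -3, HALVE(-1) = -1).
MUL(n, a)

Analyzing the change:
Before: a=-5, n=6
After: a=-5, n=-30
Variable n changed from 6 to -30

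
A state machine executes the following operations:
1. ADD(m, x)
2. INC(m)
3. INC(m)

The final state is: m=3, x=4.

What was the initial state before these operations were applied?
m=-3, x=4

Working backwards:
Final state: m=3, x=4
Before step 3 (INC(m)): m=2, x=4
Before step 2 (INC(m)): m=1, x=4
Before step 1 (ADD(m, x)): m=-3, x=4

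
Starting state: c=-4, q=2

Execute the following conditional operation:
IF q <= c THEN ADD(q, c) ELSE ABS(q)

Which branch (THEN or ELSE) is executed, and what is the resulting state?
Branch: ELSE, Final state: c=-4, q=2

Evaluating condition: q <= c
q = 2, c = -4
Condition is False, so ELSE branch executes
After ABS(q): c=-4, q=2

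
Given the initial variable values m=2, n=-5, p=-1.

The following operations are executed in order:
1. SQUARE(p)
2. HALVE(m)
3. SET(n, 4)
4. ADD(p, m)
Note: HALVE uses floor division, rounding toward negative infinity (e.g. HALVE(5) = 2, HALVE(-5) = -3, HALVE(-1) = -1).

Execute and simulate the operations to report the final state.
{m: 1, n: 4, p: 2}

Step-by-step execution:
Initial: m=2, n=-5, p=-1
After step 1 (SQUARE(p)): m=2, n=-5, p=1
After step 2 (HALVE(m)): m=1, n=-5, p=1
After step 3 (SET(n, 4)): m=1, n=4, p=1
After step 4 (ADD(p, m)): m=1, n=4, p=2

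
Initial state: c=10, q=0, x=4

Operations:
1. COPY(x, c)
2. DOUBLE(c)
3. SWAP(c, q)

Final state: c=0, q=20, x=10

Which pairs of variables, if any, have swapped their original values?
None

Comparing initial and final values:
x: 4 → 10
c: 10 → 0
q: 0 → 20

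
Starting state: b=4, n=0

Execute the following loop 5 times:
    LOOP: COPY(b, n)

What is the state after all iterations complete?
b=0, n=0

Iteration trace:
Start: b=4, n=0
After iteration 1: b=0, n=0
After iteration 2: b=0, n=0
After iteration 3: b=0, n=0
After iteration 4: b=0, n=0
After iteration 5: b=0, n=0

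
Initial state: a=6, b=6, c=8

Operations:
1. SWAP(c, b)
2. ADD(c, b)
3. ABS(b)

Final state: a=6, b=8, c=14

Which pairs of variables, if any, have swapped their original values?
None

Comparing initial and final values:
c: 8 → 14
b: 6 → 8
a: 6 → 6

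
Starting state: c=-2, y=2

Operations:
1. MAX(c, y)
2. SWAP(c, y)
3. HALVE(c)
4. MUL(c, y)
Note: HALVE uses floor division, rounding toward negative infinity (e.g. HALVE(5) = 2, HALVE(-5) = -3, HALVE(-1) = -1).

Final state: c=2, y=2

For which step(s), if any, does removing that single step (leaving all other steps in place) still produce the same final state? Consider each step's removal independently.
Step(s) 2

Testing removal of each single step:
Without step 1: final = c=-2, y=-2 (different)
Without step 2: final = c=2, y=2 (same)
Without step 3: final = c=4, y=2 (different)
Without step 4: final = c=1, y=2 (different)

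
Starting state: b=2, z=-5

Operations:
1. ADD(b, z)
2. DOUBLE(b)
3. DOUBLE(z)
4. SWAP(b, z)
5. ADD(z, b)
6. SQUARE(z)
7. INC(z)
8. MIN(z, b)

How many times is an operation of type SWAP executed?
1

Counting SWAP operations:
Step 4: SWAP(b, z) ← SWAP
Total: 1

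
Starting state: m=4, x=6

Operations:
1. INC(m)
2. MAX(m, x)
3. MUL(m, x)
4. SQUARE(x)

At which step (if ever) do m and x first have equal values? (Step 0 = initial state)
Step 2

m and x first become equal after step 2.

Comparing values at each step:
Initial: m=4, x=6
After step 1: m=5, x=6
After step 2: m=6, x=6 ← equal!
After step 3: m=36, x=6
After step 4: m=36, x=36 ← equal!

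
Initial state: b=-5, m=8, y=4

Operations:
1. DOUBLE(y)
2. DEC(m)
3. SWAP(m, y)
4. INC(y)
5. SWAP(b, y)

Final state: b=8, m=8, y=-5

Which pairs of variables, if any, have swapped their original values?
None

Comparing initial and final values:
m: 8 → 8
y: 4 → -5
b: -5 → 8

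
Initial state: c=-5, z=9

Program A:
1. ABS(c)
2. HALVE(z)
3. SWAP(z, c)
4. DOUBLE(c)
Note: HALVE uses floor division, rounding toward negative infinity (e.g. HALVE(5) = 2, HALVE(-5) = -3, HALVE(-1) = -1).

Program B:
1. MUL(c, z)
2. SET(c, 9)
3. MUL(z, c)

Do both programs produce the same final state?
No

Program A final state: c=8, z=5
Program B final state: c=9, z=81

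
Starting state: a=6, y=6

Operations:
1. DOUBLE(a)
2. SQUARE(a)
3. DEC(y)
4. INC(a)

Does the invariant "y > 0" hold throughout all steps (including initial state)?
Yes

The invariant holds at every step.

State at each step:
Initial: a=6, y=6
After step 1: a=12, y=6
After step 2: a=144, y=6
After step 3: a=144, y=5
After step 4: a=145, y=5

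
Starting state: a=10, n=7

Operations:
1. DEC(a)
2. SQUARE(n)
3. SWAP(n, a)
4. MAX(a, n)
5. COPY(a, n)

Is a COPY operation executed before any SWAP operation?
No

First COPY: step 5
First SWAP: step 3
Since 5 > 3, SWAP comes first.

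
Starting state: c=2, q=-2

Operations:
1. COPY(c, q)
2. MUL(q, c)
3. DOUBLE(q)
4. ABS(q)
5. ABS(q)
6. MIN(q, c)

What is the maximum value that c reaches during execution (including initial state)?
2

Values of c at each step:
Initial: c = 2 ← maximum
After step 1: c = -2
After step 2: c = -2
After step 3: c = -2
After step 4: c = -2
After step 5: c = -2
After step 6: c = -2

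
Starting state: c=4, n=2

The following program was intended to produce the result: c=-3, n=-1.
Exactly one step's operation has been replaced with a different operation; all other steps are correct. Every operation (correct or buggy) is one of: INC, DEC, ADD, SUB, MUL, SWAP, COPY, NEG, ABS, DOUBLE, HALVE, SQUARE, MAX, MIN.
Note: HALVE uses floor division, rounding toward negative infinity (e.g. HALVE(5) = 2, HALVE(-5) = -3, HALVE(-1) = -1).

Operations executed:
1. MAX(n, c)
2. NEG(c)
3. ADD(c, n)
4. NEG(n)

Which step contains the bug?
Step 1

Trace with buggy code:
Initial: c=4, n=2
After step 1: c=4, n=4
After step 2: c=-4, n=4
After step 3: c=0, n=4
After step 4: c=0, n=-4
Actual final c=0, n=-4 ≠ expected c=-3, n=-1.
Step 1 is the only position where a single-operation replacement can produce the expected result.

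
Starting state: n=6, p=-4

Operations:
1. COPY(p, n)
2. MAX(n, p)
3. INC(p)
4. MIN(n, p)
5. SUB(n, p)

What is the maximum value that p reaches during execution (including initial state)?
7

Values of p at each step:
Initial: p = -4
After step 1: p = 6
After step 2: p = 6
After step 3: p = 7 ← maximum
After step 4: p = 7
After step 5: p = 7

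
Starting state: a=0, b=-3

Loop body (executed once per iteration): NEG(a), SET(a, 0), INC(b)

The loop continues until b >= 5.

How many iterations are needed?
8

Tracing iterations:
Initial: a=0, b=-3
After iteration 1: a=0, b=-2
After iteration 2: a=0, b=-1
After iteration 3: a=0, b=0
After iteration 4: a=0, b=1
After iteration 5: a=0, b=2
After iteration 6: a=0, b=3
After iteration 7: a=0, b=4
After iteration 8: a=0, b=5
b >= 5 now holds, so the loop exits after 8 iterations.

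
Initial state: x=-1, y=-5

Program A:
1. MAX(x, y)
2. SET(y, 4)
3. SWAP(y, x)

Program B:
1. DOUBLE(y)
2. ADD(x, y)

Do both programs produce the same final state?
No

Program A final state: x=4, y=-1
Program B final state: x=-11, y=-10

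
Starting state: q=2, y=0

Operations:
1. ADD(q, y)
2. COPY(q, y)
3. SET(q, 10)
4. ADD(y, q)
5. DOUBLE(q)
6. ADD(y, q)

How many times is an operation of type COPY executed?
1

Counting COPY operations:
Step 2: COPY(q, y) ← COPY
Total: 1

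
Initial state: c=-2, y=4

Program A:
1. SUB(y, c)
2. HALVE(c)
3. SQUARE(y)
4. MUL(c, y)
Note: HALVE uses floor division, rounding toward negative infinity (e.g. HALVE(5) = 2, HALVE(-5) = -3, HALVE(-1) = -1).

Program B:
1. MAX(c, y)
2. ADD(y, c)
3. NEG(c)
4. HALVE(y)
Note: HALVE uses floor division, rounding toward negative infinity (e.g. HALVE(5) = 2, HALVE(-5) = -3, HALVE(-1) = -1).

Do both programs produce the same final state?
No

Program A final state: c=-36, y=36
Program B final state: c=-4, y=4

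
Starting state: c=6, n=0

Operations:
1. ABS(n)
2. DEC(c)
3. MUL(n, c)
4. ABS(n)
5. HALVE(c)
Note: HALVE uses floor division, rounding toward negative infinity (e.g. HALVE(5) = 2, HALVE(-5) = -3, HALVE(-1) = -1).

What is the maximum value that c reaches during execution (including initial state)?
6

Values of c at each step:
Initial: c = 6 ← maximum
After step 1: c = 6
After step 2: c = 5
After step 3: c = 5
After step 4: c = 5
After step 5: c = 2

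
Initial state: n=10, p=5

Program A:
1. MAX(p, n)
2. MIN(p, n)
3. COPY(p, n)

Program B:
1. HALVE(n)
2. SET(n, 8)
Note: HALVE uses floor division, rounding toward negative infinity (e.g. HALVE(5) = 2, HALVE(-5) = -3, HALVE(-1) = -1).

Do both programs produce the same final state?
No

Program A final state: n=10, p=10
Program B final state: n=8, p=5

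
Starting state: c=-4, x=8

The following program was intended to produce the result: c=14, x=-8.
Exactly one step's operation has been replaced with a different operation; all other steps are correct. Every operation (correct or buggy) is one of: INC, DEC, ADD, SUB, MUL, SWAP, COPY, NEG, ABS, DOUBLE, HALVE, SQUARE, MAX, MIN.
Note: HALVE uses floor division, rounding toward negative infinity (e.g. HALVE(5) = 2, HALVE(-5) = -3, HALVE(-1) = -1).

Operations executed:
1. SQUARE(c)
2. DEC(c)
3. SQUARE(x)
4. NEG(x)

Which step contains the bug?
Step 3

Trace with buggy code:
Initial: c=-4, x=8
After step 1: c=16, x=8
After step 2: c=15, x=8
After step 3: c=15, x=64
After step 4: c=15, x=-64
Actual final c=15, x=-64 ≠ expected c=14, x=-8.
Step 3 is the only position where a single-operation replacement can produce the expected result.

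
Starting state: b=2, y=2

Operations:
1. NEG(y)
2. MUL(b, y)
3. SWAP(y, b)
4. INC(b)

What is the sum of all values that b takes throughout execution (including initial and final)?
-3

Values of b at each step:
Initial: b = 2
After step 1: b = 2
After step 2: b = -4
After step 3: b = -2
After step 4: b = -1
Sum = 2 + 2 + -4 + -2 + -1 = -3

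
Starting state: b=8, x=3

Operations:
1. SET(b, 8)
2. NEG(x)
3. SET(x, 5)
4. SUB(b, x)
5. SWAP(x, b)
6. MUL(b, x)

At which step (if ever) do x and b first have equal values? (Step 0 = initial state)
Never

x and b never become equal during execution.

Comparing values at each step:
Initial: x=3, b=8
After step 1: x=3, b=8
After step 2: x=-3, b=8
After step 3: x=5, b=8
After step 4: x=5, b=3
After step 5: x=3, b=5
After step 6: x=3, b=15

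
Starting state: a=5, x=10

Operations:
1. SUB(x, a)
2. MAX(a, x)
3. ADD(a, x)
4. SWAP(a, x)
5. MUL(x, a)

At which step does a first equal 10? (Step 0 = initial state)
Step 3

Tracing a:
Initial: a = 5
After step 1: a = 5
After step 2: a = 5
After step 3: a = 10 ← first occurrence
After step 4: a = 5
After step 5: a = 5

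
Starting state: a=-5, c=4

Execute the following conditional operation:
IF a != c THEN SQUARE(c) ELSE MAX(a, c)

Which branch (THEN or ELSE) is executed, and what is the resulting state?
Branch: THEN, Final state: a=-5, c=16

Evaluating condition: a != c
a = -5, c = 4
Condition is True, so THEN branch executes
After SQUARE(c): a=-5, c=16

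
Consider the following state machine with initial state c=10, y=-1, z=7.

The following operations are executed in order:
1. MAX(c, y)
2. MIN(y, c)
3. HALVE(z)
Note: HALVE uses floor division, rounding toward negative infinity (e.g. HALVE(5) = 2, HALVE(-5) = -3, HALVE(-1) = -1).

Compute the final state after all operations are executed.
{c: 10, y: -1, z: 3}

Step-by-step execution:
Initial: c=10, y=-1, z=7
After step 1 (MAX(c, y)): c=10, y=-1, z=7
After step 2 (MIN(y, c)): c=10, y=-1, z=7
After step 3 (HALVE(z)): c=10, y=-1, z=3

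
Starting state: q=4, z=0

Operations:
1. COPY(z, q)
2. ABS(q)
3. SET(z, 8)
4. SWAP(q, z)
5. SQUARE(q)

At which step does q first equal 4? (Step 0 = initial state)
Step 0

Tracing q:
Initial: q = 4 ← first occurrence
After step 1: q = 4
After step 2: q = 4
After step 3: q = 4
After step 4: q = 8
After step 5: q = 64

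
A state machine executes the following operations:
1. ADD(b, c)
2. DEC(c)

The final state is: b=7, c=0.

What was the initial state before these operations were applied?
b=6, c=1

Working backwards:
Final state: b=7, c=0
Before step 2 (DEC(c)): b=7, c=1
Before step 1 (ADD(b, c)): b=6, c=1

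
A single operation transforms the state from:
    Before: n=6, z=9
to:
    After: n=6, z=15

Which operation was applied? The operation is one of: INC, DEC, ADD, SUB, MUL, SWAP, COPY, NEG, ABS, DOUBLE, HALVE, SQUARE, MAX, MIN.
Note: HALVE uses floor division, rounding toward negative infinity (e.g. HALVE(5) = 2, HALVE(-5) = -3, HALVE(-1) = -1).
ADD(z, n)

Analyzing the change:
Before: n=6, z=9
After: n=6, z=15
Variable z changed from 9 to 15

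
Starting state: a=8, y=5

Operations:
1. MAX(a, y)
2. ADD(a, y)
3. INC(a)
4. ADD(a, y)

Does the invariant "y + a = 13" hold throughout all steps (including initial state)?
No, violated after step 2

The invariant is violated after step 2.

State at each step:
Initial: a=8, y=5
After step 1: a=8, y=5
After step 2: a=13, y=5
After step 3: a=14, y=5
After step 4: a=19, y=5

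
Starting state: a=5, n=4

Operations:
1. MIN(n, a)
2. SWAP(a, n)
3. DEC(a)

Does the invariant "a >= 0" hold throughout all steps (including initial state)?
Yes

The invariant holds at every step.

State at each step:
Initial: a=5, n=4
After step 1: a=5, n=4
After step 2: a=4, n=5
After step 3: a=3, n=5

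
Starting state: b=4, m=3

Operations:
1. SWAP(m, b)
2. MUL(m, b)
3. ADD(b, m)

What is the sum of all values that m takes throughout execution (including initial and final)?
31

Values of m at each step:
Initial: m = 3
After step 1: m = 4
After step 2: m = 12
After step 3: m = 12
Sum = 3 + 4 + 12 + 12 = 31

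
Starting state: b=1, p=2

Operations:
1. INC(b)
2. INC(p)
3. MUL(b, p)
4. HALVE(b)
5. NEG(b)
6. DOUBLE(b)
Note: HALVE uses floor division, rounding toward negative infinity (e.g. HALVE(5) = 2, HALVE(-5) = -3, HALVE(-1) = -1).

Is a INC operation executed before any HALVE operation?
Yes

First INC: step 1
First HALVE: step 4
Since 1 < 4, INC comes first.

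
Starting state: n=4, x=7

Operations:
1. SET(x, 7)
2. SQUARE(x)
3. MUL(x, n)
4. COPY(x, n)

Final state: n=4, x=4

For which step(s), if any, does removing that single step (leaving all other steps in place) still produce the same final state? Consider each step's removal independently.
Step(s) 1, 2, 3

Testing removal of each single step:
Without step 1: final = n=4, x=4 (same)
Without step 2: final = n=4, x=4 (same)
Without step 3: final = n=4, x=4 (same)
Without step 4: final = n=4, x=196 (different)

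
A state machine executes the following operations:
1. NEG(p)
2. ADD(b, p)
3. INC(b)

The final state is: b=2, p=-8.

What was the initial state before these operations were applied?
b=9, p=8

Working backwards:
Final state: b=2, p=-8
Before step 3 (INC(b)): b=1, p=-8
Before step 2 (ADD(b, p)): b=9, p=-8
Before step 1 (NEG(p)): b=9, p=8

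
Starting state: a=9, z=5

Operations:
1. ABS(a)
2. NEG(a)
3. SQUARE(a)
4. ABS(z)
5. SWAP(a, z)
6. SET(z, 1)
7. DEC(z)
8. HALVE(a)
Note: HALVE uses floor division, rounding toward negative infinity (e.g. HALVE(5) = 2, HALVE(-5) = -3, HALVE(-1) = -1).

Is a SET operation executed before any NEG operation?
No

First SET: step 6
First NEG: step 2
Since 6 > 2, NEG comes first.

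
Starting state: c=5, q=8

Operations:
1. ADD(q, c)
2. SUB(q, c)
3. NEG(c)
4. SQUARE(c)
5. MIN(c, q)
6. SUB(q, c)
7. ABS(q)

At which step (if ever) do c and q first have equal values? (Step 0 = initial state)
Step 5

c and q first become equal after step 5.

Comparing values at each step:
Initial: c=5, q=8
After step 1: c=5, q=13
After step 2: c=5, q=8
After step 3: c=-5, q=8
After step 4: c=25, q=8
After step 5: c=8, q=8 ← equal!
After step 6: c=8, q=0
After step 7: c=8, q=0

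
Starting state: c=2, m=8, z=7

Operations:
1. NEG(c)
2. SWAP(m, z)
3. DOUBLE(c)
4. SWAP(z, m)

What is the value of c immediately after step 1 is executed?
c = -2

Tracing c through execution:
Initial: c = 2
After step 1 (NEG(c)): c = -2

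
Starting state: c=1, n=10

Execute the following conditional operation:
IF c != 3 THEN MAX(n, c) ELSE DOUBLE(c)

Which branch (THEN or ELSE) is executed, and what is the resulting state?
Branch: THEN, Final state: c=1, n=10

Evaluating condition: c != 3
c = 1
Condition is True, so THEN branch executes
After MAX(n, c): c=1, n=10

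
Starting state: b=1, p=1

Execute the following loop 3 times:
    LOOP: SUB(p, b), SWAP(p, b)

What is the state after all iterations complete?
b=-1, p=1

Iteration trace:
Start: b=1, p=1
After iteration 1: b=0, p=1
After iteration 2: b=1, p=0
After iteration 3: b=-1, p=1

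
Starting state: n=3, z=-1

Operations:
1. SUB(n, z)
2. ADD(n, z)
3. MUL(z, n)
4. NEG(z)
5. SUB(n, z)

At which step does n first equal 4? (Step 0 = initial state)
Step 1

Tracing n:
Initial: n = 3
After step 1: n = 4 ← first occurrence
After step 2: n = 3
After step 3: n = 3
After step 4: n = 3
After step 5: n = 0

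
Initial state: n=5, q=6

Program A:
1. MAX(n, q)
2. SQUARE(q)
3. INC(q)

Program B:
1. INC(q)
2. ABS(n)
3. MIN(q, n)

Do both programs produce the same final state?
No

Program A final state: n=6, q=37
Program B final state: n=5, q=5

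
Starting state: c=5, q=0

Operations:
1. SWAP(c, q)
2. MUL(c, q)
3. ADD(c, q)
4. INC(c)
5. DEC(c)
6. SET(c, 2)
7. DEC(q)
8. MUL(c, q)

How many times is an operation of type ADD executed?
1

Counting ADD operations:
Step 3: ADD(c, q) ← ADD
Total: 1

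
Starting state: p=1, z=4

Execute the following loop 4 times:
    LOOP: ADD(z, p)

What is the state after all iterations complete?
p=1, z=8

Iteration trace:
Start: p=1, z=4
After iteration 1: p=1, z=5
After iteration 2: p=1, z=6
After iteration 3: p=1, z=7
After iteration 4: p=1, z=8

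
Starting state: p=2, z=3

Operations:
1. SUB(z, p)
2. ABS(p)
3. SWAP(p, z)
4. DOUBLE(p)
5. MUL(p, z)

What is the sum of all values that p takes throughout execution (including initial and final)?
13

Values of p at each step:
Initial: p = 2
After step 1: p = 2
After step 2: p = 2
After step 3: p = 1
After step 4: p = 2
After step 5: p = 4
Sum = 2 + 2 + 2 + 1 + 2 + 4 = 13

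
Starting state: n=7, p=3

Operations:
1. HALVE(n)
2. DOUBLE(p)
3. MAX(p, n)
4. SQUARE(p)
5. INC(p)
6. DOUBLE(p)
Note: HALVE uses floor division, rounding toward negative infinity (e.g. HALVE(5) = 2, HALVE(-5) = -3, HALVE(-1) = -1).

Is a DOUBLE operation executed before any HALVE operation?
No

First DOUBLE: step 2
First HALVE: step 1
Since 2 > 1, HALVE comes first.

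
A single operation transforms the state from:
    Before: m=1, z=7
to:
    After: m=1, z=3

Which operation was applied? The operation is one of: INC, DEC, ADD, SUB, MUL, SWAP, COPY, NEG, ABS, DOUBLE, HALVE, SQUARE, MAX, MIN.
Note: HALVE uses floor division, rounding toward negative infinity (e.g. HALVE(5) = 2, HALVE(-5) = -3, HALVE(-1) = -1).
HALVE(z)

Analyzing the change:
Before: m=1, z=7
After: m=1, z=3
Variable z changed from 7 to 3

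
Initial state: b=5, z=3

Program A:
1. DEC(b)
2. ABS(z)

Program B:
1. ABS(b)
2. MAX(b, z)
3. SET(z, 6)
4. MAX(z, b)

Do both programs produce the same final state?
No

Program A final state: b=4, z=3
Program B final state: b=5, z=6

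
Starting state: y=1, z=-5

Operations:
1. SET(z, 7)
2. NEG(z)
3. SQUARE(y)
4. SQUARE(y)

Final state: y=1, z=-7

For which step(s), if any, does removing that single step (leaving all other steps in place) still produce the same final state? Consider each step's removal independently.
Step(s) 3, 4

Testing removal of each single step:
Without step 1: final = y=1, z=5 (different)
Without step 2: final = y=1, z=7 (different)
Without step 3: final = y=1, z=-7 (same)
Without step 4: final = y=1, z=-7 (same)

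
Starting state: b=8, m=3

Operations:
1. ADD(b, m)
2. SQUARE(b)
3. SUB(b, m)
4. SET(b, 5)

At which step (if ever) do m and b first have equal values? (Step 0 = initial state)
Never

m and b never become equal during execution.

Comparing values at each step:
Initial: m=3, b=8
After step 1: m=3, b=11
After step 2: m=3, b=121
After step 3: m=3, b=118
After step 4: m=3, b=5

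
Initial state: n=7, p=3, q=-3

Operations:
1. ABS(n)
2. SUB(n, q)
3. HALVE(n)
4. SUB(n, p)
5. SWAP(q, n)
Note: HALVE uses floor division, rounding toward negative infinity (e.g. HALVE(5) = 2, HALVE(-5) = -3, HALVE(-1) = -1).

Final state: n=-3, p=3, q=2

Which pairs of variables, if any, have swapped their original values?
None

Comparing initial and final values:
p: 3 → 3
q: -3 → 2
n: 7 → -3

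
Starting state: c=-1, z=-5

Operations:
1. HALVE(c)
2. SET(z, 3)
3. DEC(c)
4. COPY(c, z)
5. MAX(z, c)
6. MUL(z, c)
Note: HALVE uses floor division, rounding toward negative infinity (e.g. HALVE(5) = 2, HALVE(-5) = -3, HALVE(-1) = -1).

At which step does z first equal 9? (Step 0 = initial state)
Step 6

Tracing z:
Initial: z = -5
After step 1: z = -5
After step 2: z = 3
After step 3: z = 3
After step 4: z = 3
After step 5: z = 3
After step 6: z = 9 ← first occurrence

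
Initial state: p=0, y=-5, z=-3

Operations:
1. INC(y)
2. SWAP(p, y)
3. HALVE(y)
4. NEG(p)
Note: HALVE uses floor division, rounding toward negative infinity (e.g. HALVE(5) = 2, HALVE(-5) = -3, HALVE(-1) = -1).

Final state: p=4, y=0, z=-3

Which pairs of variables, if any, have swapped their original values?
None

Comparing initial and final values:
p: 0 → 4
y: -5 → 0
z: -3 → -3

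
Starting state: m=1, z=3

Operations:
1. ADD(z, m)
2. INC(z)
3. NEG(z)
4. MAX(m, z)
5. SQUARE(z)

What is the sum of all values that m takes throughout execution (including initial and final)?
6

Values of m at each step:
Initial: m = 1
After step 1: m = 1
After step 2: m = 1
After step 3: m = 1
After step 4: m = 1
After step 5: m = 1
Sum = 1 + 1 + 1 + 1 + 1 + 1 = 6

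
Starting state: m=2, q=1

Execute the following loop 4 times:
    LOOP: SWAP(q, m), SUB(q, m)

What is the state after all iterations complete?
m=1, q=-1

Iteration trace:
Start: m=2, q=1
After iteration 1: m=1, q=1
After iteration 2: m=1, q=0
After iteration 3: m=0, q=1
After iteration 4: m=1, q=-1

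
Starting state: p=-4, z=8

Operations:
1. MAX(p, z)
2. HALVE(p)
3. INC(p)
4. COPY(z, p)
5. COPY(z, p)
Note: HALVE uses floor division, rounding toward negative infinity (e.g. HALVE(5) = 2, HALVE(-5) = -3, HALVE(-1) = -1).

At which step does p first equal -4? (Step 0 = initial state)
Step 0

Tracing p:
Initial: p = -4 ← first occurrence
After step 1: p = 8
After step 2: p = 4
After step 3: p = 5
After step 4: p = 5
After step 5: p = 5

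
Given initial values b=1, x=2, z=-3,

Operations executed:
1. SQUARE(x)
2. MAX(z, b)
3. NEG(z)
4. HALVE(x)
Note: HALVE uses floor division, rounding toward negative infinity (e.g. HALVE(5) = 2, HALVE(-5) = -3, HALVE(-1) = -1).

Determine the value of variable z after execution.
z = -1

Tracing execution:
Step 1: SQUARE(x) → z = -3
Step 2: MAX(z, b) → z = 1
Step 3: NEG(z) → z = -1
Step 4: HALVE(x) → z = -1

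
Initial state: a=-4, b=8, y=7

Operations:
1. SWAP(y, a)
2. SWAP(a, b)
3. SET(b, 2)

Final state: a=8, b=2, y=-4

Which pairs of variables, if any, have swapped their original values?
None

Comparing initial and final values:
y: 7 → -4
b: 8 → 2
a: -4 → 8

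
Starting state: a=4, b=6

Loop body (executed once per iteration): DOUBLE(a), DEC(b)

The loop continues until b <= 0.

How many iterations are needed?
6

Tracing iterations:
Initial: a=4, b=6
After iteration 1: a=8, b=5
After iteration 2: a=16, b=4
After iteration 3: a=32, b=3
After iteration 4: a=64, b=2
After iteration 5: a=128, b=1
After iteration 6: a=256, b=0
b <= 0 now holds, so the loop exits after 6 iterations.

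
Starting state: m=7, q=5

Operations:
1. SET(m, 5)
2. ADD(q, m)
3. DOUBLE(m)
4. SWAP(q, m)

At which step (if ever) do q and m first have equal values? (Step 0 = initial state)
Step 1

q and m first become equal after step 1.

Comparing values at each step:
Initial: q=5, m=7
After step 1: q=5, m=5 ← equal!
After step 2: q=10, m=5
After step 3: q=10, m=10 ← equal!
After step 4: q=10, m=10 ← equal!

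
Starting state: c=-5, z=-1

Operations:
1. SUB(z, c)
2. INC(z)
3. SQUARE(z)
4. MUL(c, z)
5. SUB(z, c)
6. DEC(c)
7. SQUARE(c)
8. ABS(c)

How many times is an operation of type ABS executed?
1

Counting ABS operations:
Step 8: ABS(c) ← ABS
Total: 1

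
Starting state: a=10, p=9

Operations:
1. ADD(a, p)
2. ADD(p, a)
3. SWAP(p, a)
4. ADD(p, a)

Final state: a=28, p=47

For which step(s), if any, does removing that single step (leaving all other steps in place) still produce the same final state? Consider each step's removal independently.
None - removing any single step changes the final result

Testing removal of each single step:
Without step 1: final = a=19, p=29 (different)
Without step 2: final = a=9, p=28 (different)
Without step 3: final = a=19, p=47 (different)
Without step 4: final = a=28, p=19 (different)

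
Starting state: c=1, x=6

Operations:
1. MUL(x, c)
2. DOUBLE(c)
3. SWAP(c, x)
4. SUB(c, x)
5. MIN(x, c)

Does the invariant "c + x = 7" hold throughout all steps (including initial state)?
No, violated after step 2

The invariant is violated after step 2.

State at each step:
Initial: c=1, x=6
After step 1: c=1, x=6
After step 2: c=2, x=6
After step 3: c=6, x=2
After step 4: c=4, x=2
After step 5: c=4, x=2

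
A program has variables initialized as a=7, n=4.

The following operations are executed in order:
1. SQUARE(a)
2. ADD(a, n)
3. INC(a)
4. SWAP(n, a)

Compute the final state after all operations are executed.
{a: 4, n: 54}

Step-by-step execution:
Initial: a=7, n=4
After step 1 (SQUARE(a)): a=49, n=4
After step 2 (ADD(a, n)): a=53, n=4
After step 3 (INC(a)): a=54, n=4
After step 4 (SWAP(n, a)): a=4, n=54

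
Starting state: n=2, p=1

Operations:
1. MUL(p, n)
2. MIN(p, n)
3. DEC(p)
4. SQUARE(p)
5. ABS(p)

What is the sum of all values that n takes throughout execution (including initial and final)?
12

Values of n at each step:
Initial: n = 2
After step 1: n = 2
After step 2: n = 2
After step 3: n = 2
After step 4: n = 2
After step 5: n = 2
Sum = 2 + 2 + 2 + 2 + 2 + 2 = 12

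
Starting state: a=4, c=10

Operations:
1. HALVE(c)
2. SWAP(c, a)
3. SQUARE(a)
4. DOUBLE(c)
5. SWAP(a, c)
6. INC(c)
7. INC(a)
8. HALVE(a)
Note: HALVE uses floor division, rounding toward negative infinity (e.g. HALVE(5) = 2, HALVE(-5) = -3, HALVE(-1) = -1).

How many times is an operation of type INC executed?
2

Counting INC operations:
Step 6: INC(c) ← INC
Step 7: INC(a) ← INC
Total: 2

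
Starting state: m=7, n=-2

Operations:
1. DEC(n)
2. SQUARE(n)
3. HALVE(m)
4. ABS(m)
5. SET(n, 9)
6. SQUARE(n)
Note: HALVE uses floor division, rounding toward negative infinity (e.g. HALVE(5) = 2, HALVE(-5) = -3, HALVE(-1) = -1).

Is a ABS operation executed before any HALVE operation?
No

First ABS: step 4
First HALVE: step 3
Since 4 > 3, HALVE comes first.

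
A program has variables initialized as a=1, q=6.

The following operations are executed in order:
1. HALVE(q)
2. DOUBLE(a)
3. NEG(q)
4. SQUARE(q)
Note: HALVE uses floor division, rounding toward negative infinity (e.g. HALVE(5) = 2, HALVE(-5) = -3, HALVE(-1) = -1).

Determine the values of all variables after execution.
{a: 2, q: 9}

Step-by-step execution:
Initial: a=1, q=6
After step 1 (HALVE(q)): a=1, q=3
After step 2 (DOUBLE(a)): a=2, q=3
After step 3 (NEG(q)): a=2, q=-3
After step 4 (SQUARE(q)): a=2, q=9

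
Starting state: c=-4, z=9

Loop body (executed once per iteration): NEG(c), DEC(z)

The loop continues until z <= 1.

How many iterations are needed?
8

Tracing iterations:
Initial: c=-4, z=9
After iteration 1: c=4, z=8
After iteration 2: c=-4, z=7
After iteration 3: c=4, z=6
After iteration 4: c=-4, z=5
After iteration 5: c=4, z=4
After iteration 6: c=-4, z=3
After iteration 7: c=4, z=2
After iteration 8: c=-4, z=1
z <= 1 now holds, so the loop exits after 8 iterations.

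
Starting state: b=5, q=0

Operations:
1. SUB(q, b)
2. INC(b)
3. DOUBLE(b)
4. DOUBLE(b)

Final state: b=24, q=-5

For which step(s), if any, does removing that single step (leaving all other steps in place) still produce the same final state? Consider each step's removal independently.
None - removing any single step changes the final result

Testing removal of each single step:
Without step 1: final = b=24, q=0 (different)
Without step 2: final = b=20, q=-5 (different)
Without step 3: final = b=12, q=-5 (different)
Without step 4: final = b=12, q=-5 (different)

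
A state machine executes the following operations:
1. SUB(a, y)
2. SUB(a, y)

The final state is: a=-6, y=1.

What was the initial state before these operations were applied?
a=-4, y=1

Working backwards:
Final state: a=-6, y=1
Before step 2 (SUB(a, y)): a=-5, y=1
Before step 1 (SUB(a, y)): a=-4, y=1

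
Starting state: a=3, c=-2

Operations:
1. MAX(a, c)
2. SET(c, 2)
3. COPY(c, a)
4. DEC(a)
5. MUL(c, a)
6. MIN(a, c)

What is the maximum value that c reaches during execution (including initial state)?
6

Values of c at each step:
Initial: c = -2
After step 1: c = -2
After step 2: c = 2
After step 3: c = 3
After step 4: c = 3
After step 5: c = 6 ← maximum
After step 6: c = 6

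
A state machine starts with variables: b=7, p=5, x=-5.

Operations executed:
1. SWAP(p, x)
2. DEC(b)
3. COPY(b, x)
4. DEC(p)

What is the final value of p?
p = -6

Tracing execution:
Step 1: SWAP(p, x) → p = -5
Step 2: DEC(b) → p = -5
Step 3: COPY(b, x) → p = -5
Step 4: DEC(p) → p = -6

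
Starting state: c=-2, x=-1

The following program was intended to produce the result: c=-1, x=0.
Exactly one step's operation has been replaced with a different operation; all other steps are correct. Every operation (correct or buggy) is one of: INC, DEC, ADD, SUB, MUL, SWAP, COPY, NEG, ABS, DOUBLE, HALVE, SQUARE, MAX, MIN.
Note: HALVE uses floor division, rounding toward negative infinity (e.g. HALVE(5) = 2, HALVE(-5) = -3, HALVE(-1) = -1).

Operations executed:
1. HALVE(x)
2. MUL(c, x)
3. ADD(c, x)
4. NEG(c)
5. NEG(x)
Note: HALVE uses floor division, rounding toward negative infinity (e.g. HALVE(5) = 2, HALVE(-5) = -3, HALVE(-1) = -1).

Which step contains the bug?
Step 5

Trace with buggy code:
Initial: c=-2, x=-1
After step 1: c=-2, x=-1
After step 2: c=2, x=-1
After step 3: c=1, x=-1
After step 4: c=-1, x=-1
After step 5: c=-1, x=1
Actual final c=-1, x=1 ≠ expected c=-1, x=0.
Step 5 is the only position where a single-operation replacement can produce the expected result.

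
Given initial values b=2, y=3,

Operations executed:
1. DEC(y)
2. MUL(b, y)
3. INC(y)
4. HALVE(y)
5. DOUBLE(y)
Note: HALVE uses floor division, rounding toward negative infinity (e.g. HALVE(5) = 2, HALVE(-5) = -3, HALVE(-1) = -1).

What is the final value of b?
b = 4

Tracing execution:
Step 1: DEC(y) → b = 2
Step 2: MUL(b, y) → b = 4
Step 3: INC(y) → b = 4
Step 4: HALVE(y) → b = 4
Step 5: DOUBLE(y) → b = 4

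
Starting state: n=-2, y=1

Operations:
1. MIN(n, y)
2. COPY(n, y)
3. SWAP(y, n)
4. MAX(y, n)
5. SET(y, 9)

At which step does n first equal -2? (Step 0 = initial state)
Step 0

Tracing n:
Initial: n = -2 ← first occurrence
After step 1: n = -2
After step 2: n = 1
After step 3: n = 1
After step 4: n = 1
After step 5: n = 1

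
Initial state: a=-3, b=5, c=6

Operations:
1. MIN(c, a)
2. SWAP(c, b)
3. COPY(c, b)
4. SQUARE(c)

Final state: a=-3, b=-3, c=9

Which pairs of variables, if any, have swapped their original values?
None

Comparing initial and final values:
a: -3 → -3
c: 6 → 9
b: 5 → -3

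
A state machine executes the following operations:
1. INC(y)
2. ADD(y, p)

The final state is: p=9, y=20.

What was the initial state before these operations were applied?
p=9, y=10

Working backwards:
Final state: p=9, y=20
Before step 2 (ADD(y, p)): p=9, y=11
Before step 1 (INC(y)): p=9, y=10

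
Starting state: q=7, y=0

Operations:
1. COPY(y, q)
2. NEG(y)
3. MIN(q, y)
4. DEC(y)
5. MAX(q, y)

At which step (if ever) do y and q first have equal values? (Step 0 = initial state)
Step 1

y and q first become equal after step 1.

Comparing values at each step:
Initial: y=0, q=7
After step 1: y=7, q=7 ← equal!
After step 2: y=-7, q=7
After step 3: y=-7, q=-7 ← equal!
After step 4: y=-8, q=-7
After step 5: y=-8, q=-7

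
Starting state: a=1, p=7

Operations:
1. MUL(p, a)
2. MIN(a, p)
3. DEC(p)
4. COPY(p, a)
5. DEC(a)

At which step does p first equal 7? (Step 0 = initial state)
Step 0

Tracing p:
Initial: p = 7 ← first occurrence
After step 1: p = 7
After step 2: p = 7
After step 3: p = 6
After step 4: p = 1
After step 5: p = 1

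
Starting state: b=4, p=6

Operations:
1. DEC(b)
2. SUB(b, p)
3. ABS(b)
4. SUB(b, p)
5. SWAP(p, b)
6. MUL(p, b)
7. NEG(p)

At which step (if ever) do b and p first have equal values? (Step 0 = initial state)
Never

b and p never become equal during execution.

Comparing values at each step:
Initial: b=4, p=6
After step 1: b=3, p=6
After step 2: b=-3, p=6
After step 3: b=3, p=6
After step 4: b=-3, p=6
After step 5: b=6, p=-3
After step 6: b=6, p=-18
After step 7: b=6, p=18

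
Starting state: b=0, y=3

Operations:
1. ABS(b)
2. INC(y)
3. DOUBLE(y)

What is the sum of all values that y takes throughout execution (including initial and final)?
18

Values of y at each step:
Initial: y = 3
After step 1: y = 3
After step 2: y = 4
After step 3: y = 8
Sum = 3 + 3 + 4 + 8 = 18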